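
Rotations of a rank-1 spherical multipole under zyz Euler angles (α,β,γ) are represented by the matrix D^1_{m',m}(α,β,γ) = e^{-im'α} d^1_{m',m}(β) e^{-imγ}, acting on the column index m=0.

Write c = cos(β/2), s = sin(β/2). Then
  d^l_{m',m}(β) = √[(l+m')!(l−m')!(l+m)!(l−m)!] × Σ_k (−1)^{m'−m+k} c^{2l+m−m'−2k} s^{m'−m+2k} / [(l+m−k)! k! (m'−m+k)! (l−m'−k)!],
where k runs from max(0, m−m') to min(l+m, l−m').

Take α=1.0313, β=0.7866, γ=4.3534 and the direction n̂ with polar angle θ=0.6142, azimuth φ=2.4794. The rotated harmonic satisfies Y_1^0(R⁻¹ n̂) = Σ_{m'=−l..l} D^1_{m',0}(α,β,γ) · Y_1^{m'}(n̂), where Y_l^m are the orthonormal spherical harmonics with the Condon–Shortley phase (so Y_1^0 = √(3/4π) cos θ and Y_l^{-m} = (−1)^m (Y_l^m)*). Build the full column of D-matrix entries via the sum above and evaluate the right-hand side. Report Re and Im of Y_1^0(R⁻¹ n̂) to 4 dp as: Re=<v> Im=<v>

Need the full column D^1_{m',0} for m'=−1..1 at α=1.0313, β=0.7866, γ=4.3534.
cos(β/2)=0.923649, sin(β/2)=0.383239
d^1_{-1,0}: single k=1 term ⇒ +0.500601;  D = +0.257160+0.429499i
d^1_{0,0}: k∈[0..1] ⇒ +0.853128 -0.146872 = +0.706256;  D = +0.706256+0.000000i
d^1_{1,0}: single k=0 term ⇒ -0.500601;  D = -0.257160+0.429499i
Y_1^{m'}(θ=0.6142,φ=2.4794) and Σ D·Y over m':
  (+0.2572+0.4295i)·(-0.1570-0.1224i)  (+0.7063+0.0000i)·(+0.3993+0.0000i)  (-0.2572+0.4295i)·(+0.1570-0.1224i)
Y_1^0(R⁻¹ n̂) = +0.306408+0.000000i

Re=0.3064 Im=0.0000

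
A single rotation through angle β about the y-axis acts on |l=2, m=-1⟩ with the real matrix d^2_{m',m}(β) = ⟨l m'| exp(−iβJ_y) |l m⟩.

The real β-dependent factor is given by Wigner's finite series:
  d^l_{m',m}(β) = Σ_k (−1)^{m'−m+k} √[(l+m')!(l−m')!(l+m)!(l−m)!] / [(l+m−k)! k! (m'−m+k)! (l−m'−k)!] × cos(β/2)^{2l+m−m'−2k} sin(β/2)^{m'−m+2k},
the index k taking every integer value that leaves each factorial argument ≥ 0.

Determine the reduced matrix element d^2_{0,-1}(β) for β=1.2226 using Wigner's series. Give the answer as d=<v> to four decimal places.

d^2_{0,-1}(β=1.2226) via Wigner's sum:
Half-angle: c=0.818903, s=0.573933. N=√(2·2·1·6)=4.898979
k: max(0,(-1)−(0))=0 … min(2+(-1),2−(0))=1
  k=0: (−1)^1·4.8990/(2)·0.8189^3·0.5739^1 = -0.772028
  k=1: (−1)^2·4.8990/(2)·0.8189^1·0.5739^3 = +0.379219
d^2_{0,-1}(1.2226) = -0.772028 +0.379219 = -0.392809

d=-0.3928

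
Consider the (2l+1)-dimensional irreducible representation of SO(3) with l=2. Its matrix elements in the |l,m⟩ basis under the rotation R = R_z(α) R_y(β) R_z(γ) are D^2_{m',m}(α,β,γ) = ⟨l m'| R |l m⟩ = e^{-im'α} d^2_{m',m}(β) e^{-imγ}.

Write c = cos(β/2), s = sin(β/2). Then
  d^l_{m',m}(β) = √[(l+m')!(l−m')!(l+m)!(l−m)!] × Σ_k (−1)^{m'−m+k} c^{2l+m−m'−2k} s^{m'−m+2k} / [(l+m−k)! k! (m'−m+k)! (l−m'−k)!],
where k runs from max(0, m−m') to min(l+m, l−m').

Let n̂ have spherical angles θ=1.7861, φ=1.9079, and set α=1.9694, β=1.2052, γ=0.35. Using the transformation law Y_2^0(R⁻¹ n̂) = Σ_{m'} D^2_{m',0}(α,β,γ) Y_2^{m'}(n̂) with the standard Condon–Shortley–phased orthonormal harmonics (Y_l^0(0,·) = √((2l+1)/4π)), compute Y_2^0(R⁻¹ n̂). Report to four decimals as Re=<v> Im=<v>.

Need the full column D^2_{m',0} for m'=−2..2 at α=1.9694, β=1.2052, γ=0.35.
cos(β/2)=0.823865, sin(β/2)=0.566786
d^2_{-2,0}: single k=2 term ⇒ +0.534105;  D = -0.373183-0.382103i
d^2_{-1,0}: k∈[1..2] ⇒ +0.776359 -0.367443 = +0.408917;  D = -0.158714+0.376859i
d^2_{0,0}: k∈[0..2] ⇒ +0.460706 -0.872189 +0.103200 = -0.308284;  D = -0.308284+0.000000i
d^2_{1,0}: k∈[0..1] ⇒ -0.776359 +0.367443 = -0.408917;  D = +0.158714+0.376859i
d^2_{2,0}: single k=0 term ⇒ +0.534105;  D = -0.373183+0.382103i
Y_2^{m'}(θ=1.7861,φ=1.9079) and Σ D·Y over m':
  (-0.3732-0.3821i)·(-0.2880+0.2301i)  (-0.1587+0.3769i)·(+0.0533+0.1522i)  (-0.3083+0.0000i)·(-0.2722+0.0000i)  (+0.1587+0.3769i)·(-0.0533+0.1522i)  (-0.3732+0.3821i)·(-0.2880-0.2301i)
Y_2^0(R⁻¹ n̂) = +0.343111+0.000000i

Re=0.3431 Im=0.0000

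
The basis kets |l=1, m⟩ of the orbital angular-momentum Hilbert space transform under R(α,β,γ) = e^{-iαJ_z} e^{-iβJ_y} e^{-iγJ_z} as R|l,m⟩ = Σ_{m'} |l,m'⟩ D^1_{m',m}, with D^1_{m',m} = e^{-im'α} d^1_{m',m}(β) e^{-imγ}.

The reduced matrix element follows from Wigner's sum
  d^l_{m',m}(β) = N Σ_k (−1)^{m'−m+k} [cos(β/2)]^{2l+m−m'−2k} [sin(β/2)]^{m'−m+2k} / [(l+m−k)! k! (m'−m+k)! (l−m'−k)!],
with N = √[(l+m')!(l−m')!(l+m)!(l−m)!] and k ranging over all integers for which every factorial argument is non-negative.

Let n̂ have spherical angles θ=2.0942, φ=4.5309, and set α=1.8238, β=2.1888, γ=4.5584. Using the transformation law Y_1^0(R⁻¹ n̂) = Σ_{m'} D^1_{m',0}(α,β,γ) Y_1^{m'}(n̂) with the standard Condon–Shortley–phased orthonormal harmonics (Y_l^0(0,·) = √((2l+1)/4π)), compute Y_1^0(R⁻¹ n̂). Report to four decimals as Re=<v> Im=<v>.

Need the full column D^1_{m',0} for m'=−1..1 at α=1.8238, β=2.1888, γ=4.5584.
cos(β/2)=0.458580, sin(β/2)=0.888653
d^1_{-1,0}: single k=1 term ⇒ +0.576318;  D = -0.144260+0.557971i
d^1_{0,0}: k∈[0..1] ⇒ +0.210295 -0.789705 = -0.579409;  D = -0.579409+0.000000i
d^1_{1,0}: single k=0 term ⇒ -0.576318;  D = +0.144260+0.557971i
Y_1^{m'}(θ=2.0942,φ=4.5309) and Σ D·Y over m':
  (-0.1443+0.5580i)·(-0.0540+0.2943i)  (-0.5794+0.0000i)·(-0.2442+0.0000i)  (+0.1443+0.5580i)·(+0.0540+0.2943i)
Y_1^0(R⁻¹ n̂) = -0.171364+0.000000i

Re=-0.1714 Im=0.0000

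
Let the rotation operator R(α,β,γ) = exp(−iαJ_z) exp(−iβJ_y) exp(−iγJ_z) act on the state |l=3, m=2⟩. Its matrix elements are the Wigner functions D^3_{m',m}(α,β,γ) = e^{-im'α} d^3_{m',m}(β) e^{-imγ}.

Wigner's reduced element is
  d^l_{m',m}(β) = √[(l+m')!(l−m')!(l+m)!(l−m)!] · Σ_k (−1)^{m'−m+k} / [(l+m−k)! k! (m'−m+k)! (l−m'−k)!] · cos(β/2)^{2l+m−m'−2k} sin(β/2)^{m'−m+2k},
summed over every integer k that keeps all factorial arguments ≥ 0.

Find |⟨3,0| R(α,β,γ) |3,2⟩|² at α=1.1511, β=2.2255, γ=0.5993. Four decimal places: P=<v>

Split into d^3_{0,2}(β=2.2255) × two z-phases.
c=cos(2.2255/2)=0.442197, s=sin(2.2255/2)=0.896918; N=√[6·6·120·1]=65.726707
k∈{2,3} keeps every argument non-negative
  k=2: (−1)^0·65.7267/(12)·0.4422^4·0.8969^2 = +0.168472
  k=3: (−1)^1·65.7267/(12)·0.4422^2·0.8969^4 = -0.693111
d^3_{0,2}(2.2255) = +0.168472 -0.693111 = -0.524639
|D^3_{0,2}|² = |d^3_{0,2}(β)|² = (-0.524639)² = 0.275246 (the z-rotation phases have unit modulus)

P=0.2752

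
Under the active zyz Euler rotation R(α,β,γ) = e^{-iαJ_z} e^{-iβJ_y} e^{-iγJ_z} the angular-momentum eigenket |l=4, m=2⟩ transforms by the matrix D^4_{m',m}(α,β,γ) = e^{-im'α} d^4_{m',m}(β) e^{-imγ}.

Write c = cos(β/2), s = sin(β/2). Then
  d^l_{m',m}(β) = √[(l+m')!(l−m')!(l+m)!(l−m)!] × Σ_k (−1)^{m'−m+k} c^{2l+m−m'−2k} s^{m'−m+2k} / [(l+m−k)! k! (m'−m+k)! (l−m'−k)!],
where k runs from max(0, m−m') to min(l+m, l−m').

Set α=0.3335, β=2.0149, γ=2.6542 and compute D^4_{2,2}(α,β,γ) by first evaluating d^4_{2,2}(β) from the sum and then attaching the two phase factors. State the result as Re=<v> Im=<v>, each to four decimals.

Re=0.4107 Im=0.1306

First d^4_{2,2}(β=2.0149), then the phase factors e^{-i(2)α} and e^{-i(2)γ}:
Half-angle: c=0.534018, s=0.845473. N=√(720·2·720·2)=1440.000000
k∈{0,1,2} keeps every argument non-negative
  k=0: (−1)^0·1440.0000/(1440)·0.5340^8·0.8455^0 = +0.006614
  k=1: (−1)^1·1440.0000/(120)·0.5340^6·0.8455^2 = -0.198938
  k=2: (−1)^2·1440.0000/(96)·0.5340^4·0.8455^4 = +0.623325
d^4_{2,2}(2.0149) = +0.006614 -0.198938 +0.623325 = +0.431001
Phases: e^{-i·(2)·0.3335}=+0.785681-0.618632i, e^{-i·(2)·2.6542}=+0.561346+0.827581i ⇒ D=+0.410747+0.130571i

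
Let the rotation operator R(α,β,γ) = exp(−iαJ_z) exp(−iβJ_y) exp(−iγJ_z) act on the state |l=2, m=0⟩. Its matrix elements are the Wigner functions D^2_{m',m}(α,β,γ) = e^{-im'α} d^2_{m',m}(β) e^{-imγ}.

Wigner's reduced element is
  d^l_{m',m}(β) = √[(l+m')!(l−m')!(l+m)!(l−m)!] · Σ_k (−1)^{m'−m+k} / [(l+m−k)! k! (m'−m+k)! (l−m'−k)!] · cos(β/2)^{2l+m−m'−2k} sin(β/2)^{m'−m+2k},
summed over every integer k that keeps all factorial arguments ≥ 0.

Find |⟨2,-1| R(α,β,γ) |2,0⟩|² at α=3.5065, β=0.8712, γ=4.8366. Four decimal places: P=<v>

P=0.3641

First d^2_{-1,0}(β=0.8712), then the phase factors e^{-i(-1)α} and e^{-i(0)γ}:
c=cos(0.8712/2)=0.906617, s=sin(0.8712/2)=0.421954; N=√[1·6·2·2]=4.898979
The bounds max(0,m−m')=1 and min(l+m,l−m')=2 give 2 terms
  k=1: (−1)^0·4.8990/(2)·0.9066^3·0.4220^1 = +0.770216
  k=2: (−1)^1·4.8990/(2)·0.9066^1·0.4220^3 = -0.166838
d^2_{-1,0}(0.8712) = +0.770216 -0.166838 = +0.603378
|D^2_{-1,0}|² = |d^2_{-1,0}(β)|² = (+0.603378)² = 0.364065 (the z-rotation phases have unit modulus)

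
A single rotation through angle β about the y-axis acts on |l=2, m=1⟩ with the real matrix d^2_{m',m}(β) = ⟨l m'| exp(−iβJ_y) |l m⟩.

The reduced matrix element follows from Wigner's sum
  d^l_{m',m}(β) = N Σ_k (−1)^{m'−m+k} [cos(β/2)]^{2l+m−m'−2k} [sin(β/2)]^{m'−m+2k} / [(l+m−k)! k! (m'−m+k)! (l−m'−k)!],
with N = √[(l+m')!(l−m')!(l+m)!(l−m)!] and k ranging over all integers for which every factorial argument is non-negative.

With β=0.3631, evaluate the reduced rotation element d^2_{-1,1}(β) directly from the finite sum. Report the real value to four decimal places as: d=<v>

d=0.0935

d^2_{-1,1}(β=0.3631) via Wigner's sum:
With c≡cos(β/2)=0.983565 and s≡sin(β/2)=0.180554, N=[1·6·6·1]^{1/2}=6.000000
The bounds max(0,m−m')=2 and min(l+m,l−m')=3 give 2 terms
  k=2: (−1)^0·6.0000/(2)·0.9836^2·0.1806^2 = +0.094611
  k=3: (−1)^1·6.0000/(6)·0.9836^0·0.1806^4 = -0.001063
d^2_{-1,1}(0.3631) = +0.094611 -0.001063 = +0.093549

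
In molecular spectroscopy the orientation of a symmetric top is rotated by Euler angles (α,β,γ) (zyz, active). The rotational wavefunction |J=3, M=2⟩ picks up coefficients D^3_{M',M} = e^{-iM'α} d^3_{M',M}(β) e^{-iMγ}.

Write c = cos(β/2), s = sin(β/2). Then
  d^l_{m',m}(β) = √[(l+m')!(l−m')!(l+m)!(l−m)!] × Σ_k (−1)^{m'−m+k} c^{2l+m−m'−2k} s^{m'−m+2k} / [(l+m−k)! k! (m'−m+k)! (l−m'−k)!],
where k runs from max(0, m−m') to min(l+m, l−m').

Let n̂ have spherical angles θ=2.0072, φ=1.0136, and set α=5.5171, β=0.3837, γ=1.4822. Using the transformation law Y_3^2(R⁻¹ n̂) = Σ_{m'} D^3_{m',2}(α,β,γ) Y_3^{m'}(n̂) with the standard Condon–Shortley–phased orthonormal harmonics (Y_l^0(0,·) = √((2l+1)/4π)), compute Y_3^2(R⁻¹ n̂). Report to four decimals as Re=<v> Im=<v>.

Need the full column D^3_{m',2} for m'=−3..3 at α=5.5171, β=0.3837, γ=1.4822.
cos(β/2)=0.981653, sin(β/2)=0.190675
d^3_{-3,2}: single k=5 term ⇒ +0.000606;  D = +0.000317+0.000517i
d^3_{-2,2}: k∈[4..5] ⇒ +0.006369 -0.000048 = +0.006321;  D = -0.001354+0.006174i
d^3_{-1,2}: k∈[3..4] ⇒ +0.041475 -0.000782 = +0.040693;  D = -0.033838+0.022602i
d^3_{0,2}: k∈[2..3] ⇒ +0.184919 -0.006977 = +0.177942;  D = -0.175156-0.031365i
d^3_{1,2}: k∈[1..2] ⇒ +0.549648 -0.041475 = +0.508173;  D = -0.298368-0.411359i
d^3_{2,2}: k∈[0..1] ⇒ +0.894846 -0.168807 = +0.726039;  D = +0.100283-0.719080i
d^3_{3,2}: single k=0 term ⇒ -0.425756;  D = -0.334733+0.263100i
Y_3^{m'}(θ=2.0072,φ=1.0136) and Σ D·Y over m':
  (+0.0003+0.0005i)·(-0.3090-0.0312i)  (-0.0014+0.0062i)·(+0.1564+0.3185i)  (-0.0338+0.0226i)·(-0.0165+0.0265i)  (-0.1752-0.0314i)·(+0.3323+0.0000i)  (-0.2984-0.4114i)·(+0.0165+0.0265i)  (+0.1003-0.7191i)·(+0.1564-0.3185i)  (-0.3347+0.2631i)·(+0.3090-0.0312i)
Y_3^2(R⁻¹ n̂) = -0.363065-0.078665i

Re=-0.3631 Im=-0.0787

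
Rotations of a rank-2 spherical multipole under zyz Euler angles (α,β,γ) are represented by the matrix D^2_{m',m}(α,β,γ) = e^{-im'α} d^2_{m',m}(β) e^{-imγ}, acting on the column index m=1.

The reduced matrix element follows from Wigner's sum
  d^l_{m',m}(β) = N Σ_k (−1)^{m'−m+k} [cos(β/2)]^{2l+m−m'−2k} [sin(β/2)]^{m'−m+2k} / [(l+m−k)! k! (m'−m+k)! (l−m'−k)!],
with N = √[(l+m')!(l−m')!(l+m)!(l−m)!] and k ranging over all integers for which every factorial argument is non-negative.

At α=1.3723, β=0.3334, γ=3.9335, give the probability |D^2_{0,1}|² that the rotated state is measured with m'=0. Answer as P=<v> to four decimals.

P=0.1434

Split into d^2_{0,1}(β=0.3334) × two z-phases.
With c≡cos(β/2)=0.986138 and s≡sin(β/2)=0.165929, N=[2·2·6·1]^{1/2}=4.898979
k∈{1,2} keeps every argument non-negative
  k=1: (−1)^0·4.8990/(2)·0.9861^3·0.1659^1 = +0.389772
  k=2: (−1)^1·4.8990/(2)·0.9861^1·0.1659^3 = -0.011035
d^2_{0,1}(0.3334) = +0.389772 -0.011035 = +0.378737
|D^2_{0,1}|² = |d^2_{0,1}(β)|² = (+0.378737)² = 0.143442 (the z-rotation phases have unit modulus)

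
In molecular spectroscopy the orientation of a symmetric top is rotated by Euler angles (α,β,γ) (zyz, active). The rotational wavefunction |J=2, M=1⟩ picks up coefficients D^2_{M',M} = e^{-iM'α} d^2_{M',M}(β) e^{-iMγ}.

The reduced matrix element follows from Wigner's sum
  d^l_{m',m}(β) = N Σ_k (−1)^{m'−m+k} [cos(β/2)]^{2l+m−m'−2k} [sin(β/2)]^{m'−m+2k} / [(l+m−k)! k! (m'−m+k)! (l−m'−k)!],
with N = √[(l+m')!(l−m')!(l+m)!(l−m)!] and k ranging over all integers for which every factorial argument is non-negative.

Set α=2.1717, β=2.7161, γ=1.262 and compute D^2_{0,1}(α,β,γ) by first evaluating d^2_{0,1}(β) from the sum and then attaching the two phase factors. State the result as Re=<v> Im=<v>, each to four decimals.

Re=-0.1399 Im=0.4387

First d^2_{0,1}(β=2.7161), then the phase factors e^{-i(0)α} and e^{-i(1)γ}:
With c≡cos(β/2)=0.211145 and s≡sin(β/2)=0.977455, N=[2·2·6·1]^{1/2}=4.898979
Admissible k: 1..2 (factorial args all ≥0)
  k=1: (−1)^0·4.8990/(2)·0.2111^3·0.9775^1 = +0.022538
  k=2: (−1)^1·4.8990/(2)·0.2111^1·0.9775^3 = -0.482999
d^2_{0,1}(2.7161) = +0.022538 -0.482999 = -0.460461
Phases: e^{-i·(0)·2.1717}=+1.000000+0.000000i, e^{-i·(1)·1.262}=+0.303912-0.952700i ⇒ D=-0.139940+0.438682i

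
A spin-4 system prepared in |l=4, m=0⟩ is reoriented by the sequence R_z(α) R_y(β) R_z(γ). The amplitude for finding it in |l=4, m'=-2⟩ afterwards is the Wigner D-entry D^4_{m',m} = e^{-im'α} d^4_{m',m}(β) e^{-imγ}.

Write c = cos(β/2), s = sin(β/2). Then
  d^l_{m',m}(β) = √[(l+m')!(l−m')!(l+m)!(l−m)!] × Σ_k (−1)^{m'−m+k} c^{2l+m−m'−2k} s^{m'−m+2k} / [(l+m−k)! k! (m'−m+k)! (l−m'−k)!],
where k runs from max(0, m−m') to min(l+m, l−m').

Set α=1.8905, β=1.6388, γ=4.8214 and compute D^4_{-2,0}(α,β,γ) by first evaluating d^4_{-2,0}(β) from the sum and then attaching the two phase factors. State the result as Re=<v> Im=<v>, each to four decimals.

D^4_{-2,0}(1.8905,1.6388,4.8214) = e^{-i·-2·1.8905}·d^4_{-2,0}(1.6388)·e^{-i·0·4.8214}. Compute d first:
Half-angle: c=0.682660, s=0.730736. N=√(2·720·24·24)=910.735966
k∈{2,3,4} keeps every argument non-negative
  k=2: (−1)^0·910.7360/(96)·0.6827^6·0.7307^2 = +0.512706
  k=3: (−1)^1·910.7360/(36)·0.6827^4·0.7307^4 = -1.566571
  k=4: (−1)^2·910.7360/(96)·0.6827^2·0.7307^6 = +0.673123
d^4_{-2,0}(1.6388) = +0.512706 -1.566571 +0.673123 = -0.380742
Attach z-rotation phases: D = e^{-i(-2)(1.8905)}·(-0.380742)·e^{-i(0)(4.8214)} = +0.305526+0.227197i

Re=0.3055 Im=0.2272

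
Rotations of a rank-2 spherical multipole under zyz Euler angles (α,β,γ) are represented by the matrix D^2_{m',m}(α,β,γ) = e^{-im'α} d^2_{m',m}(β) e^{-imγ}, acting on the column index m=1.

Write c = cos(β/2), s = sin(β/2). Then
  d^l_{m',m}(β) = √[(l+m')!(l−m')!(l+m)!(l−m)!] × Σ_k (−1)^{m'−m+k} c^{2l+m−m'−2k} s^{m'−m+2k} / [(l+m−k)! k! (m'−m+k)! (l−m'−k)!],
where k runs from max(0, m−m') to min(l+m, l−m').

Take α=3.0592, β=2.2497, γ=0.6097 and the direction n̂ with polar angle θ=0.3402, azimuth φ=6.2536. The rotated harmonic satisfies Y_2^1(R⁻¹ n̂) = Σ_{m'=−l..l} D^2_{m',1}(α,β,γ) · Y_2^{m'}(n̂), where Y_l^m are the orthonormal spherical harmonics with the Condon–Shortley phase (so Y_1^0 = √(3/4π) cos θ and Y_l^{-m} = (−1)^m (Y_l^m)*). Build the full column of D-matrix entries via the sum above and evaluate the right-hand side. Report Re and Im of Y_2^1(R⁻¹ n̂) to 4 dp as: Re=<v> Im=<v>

Re=-0.2894 Im=0.1880

Need the full column D^2_{m',1} for m'=−2..2 at α=3.0592, β=2.2497, γ=0.6097.
cos(β/2)=0.431312, sin(β/2)=0.902203
d^2_{-2,1}: single k=3 term ⇒ +0.633482;  D = +0.452801-0.443024i
d^2_{-1,1}: k∈[2..3] ⇒ +0.454268 -0.662547 = -0.208279;  D = +0.160357-0.132913i
d^2_{0,1}: k∈[1..2] ⇒ +0.177318 -0.775853 = -0.598535;  D = -0.490691+0.342734i
d^2_{1,1}: k∈[0..1] ⇒ +0.034607 -0.454268 = -0.419661;  D = +0.362657-0.211177i
d^2_{2,1}: single k=0 term ⇒ -0.144780;  D = -0.130685+0.062311i
Y_2^{m'}(θ=0.3402,φ=6.2536) and Σ D·Y over m':
  (+0.4528-0.4430i)·(+0.0429+0.0025i)  (+0.1604-0.1329i)·(+0.2429+0.0072i)  (-0.4907+0.3427i)·(+0.5254+0.0000i)  (+0.3627-0.2112i)·(-0.2429+0.0072i)  (-0.1307+0.0623i)·(+0.0429-0.0025i)
Y_2^1(R⁻¹ n̂) = -0.289378+0.187994i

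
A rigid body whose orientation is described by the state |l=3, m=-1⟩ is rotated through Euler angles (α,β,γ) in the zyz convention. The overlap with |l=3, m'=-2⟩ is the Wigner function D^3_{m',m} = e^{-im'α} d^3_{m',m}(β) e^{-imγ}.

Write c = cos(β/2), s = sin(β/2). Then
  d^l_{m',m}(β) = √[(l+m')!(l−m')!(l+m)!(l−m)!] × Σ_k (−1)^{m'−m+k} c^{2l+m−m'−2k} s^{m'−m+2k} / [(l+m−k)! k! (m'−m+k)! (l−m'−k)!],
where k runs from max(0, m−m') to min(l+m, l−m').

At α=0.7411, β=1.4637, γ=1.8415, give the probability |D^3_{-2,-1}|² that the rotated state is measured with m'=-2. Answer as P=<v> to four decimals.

P=0.0873

First d^3_{-2,-1}(β=1.4637), then the phase factors e^{-i(-2)α} and e^{-i(-1)γ}:
With c≡cos(β/2)=0.743939 and s≡sin(β/2)=0.668247, N=[1·120·2·24]^{1/2}=75.894664
The bounds max(0,m−m')=1 and min(l+m,l−m')=2 give 2 terms
  k=1: (−1)^0·75.8947/(24)·0.7439^5·0.6682^1 = +0.481532
  k=2: (−1)^1·75.8947/(12)·0.7439^3·0.6682^3 = -0.777059
d^3_{-2,-1}(1.4637) = +0.481532 -0.777059 = -0.295527
|D^3_{-2,-1}|² = |d^3_{-2,-1}(β)|² = (-0.295527)² = 0.087336 (the z-rotation phases have unit modulus)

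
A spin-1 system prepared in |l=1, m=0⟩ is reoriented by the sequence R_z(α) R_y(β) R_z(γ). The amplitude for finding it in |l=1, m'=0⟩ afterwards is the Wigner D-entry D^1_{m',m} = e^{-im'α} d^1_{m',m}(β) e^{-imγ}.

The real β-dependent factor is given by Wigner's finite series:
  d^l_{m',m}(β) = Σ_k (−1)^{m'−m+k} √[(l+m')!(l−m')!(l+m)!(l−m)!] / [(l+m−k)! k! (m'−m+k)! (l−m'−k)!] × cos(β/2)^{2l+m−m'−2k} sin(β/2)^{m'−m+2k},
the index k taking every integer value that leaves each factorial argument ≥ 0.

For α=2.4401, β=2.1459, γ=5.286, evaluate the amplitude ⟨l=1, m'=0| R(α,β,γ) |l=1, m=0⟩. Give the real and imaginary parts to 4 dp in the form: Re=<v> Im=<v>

Re=-0.5439 Im=0.0000

Split into d^1_{0,0}(β=2.1459) × two z-phases.
With c≡cos(β/2)=0.477534 and s≡sin(β/2)=0.878613, N=[1·1·1·1]^{1/2}=1.000000
Admissible k: 0..1 (factorial args all ≥0)
  k=0: (−1)^0·1.0000/(1)·0.4775^2·0.8786^0 = +0.228039
  k=1: (−1)^1·1.0000/(1)·0.4775^0·0.8786^2 = -0.771961
d^1_{0,0}(2.1459) = +0.228039 -0.771961 = -0.543922
D = (+1.000000+0.000000i)·(-0.543922)·(+1.000000+0.000000i) = -0.543922+0.000000i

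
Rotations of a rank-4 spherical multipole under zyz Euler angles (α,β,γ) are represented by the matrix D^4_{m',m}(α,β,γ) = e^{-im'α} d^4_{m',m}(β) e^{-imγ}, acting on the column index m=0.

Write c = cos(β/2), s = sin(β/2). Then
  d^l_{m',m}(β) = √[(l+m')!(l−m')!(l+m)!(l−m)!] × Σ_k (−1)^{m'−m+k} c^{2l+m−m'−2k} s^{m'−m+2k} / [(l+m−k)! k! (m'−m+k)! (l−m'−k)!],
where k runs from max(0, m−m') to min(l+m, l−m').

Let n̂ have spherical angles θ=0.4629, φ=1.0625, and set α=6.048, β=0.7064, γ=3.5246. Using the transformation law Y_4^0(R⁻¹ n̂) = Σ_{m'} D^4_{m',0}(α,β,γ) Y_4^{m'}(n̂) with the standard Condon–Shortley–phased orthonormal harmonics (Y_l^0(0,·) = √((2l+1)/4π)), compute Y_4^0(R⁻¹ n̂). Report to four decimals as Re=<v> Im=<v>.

Need the full column D^4_{m',0} for m'=−4..4 at α=6.048, β=0.7064, γ=3.5246.
cos(β/2)=0.938271, sin(β/2)=0.345902
d^4_{-4,0}: single k=4 term ⇒ +0.092827;  D = +0.054693-0.075004i
d^4_{-3,0}: k∈[3..4] ⇒ +0.356093 -0.048397 = +0.307697;  D = +0.234235-0.199528i
d^4_{-2,0}: k∈[2..4] ⇒ +0.774455 -0.280682 +0.014305 = +0.508078;  D = +0.452901-0.230269i
d^4_{-1,0}: k∈[1..4] ⇒ +0.990296 -0.807544 +0.109753 -0.002486 = +0.290019;  D = +0.282035-0.067581i
d^4_{0,0}: k∈[0..4] ⇒ +0.600655 -1.306156 +0.399418 -0.024127 +0.000205 = -0.330005;  D = -0.330005+0.000000i
d^4_{1,0}: k∈[0..3] ⇒ -0.990296 +0.807544 -0.109753 +0.002486 = -0.290019;  D = -0.282035-0.067581i
d^4_{2,0}: k∈[0..2] ⇒ +0.774455 -0.280682 +0.014305 = +0.508078;  D = +0.452901+0.230269i
d^4_{3,0}: k∈[0..1] ⇒ -0.356093 +0.048397 = -0.307697;  D = -0.234235-0.199528i
d^4_{4,0}: single k=0 term ⇒ +0.092827;  D = +0.054693+0.075004i
Y_4^{m'}(θ=0.4629,φ=1.0625) and Σ D·Y over m':
  (+0.0547-0.0750i)·(-0.0078+0.0157i)  (+0.2342-0.1995i)·(-0.0996+0.0046i)  (+0.4529-0.2303i)·(-0.1616-0.2612i)  (+0.2820-0.0676i)·(+0.2396-0.4300i)  (-0.3300+0.0000i)·(+0.1497+0.0000i)  (-0.2820-0.0676i)·(-0.2396-0.4300i)  (+0.4529+0.2303i)·(-0.1616+0.2612i)  (-0.2342-0.1995i)·(+0.0996+0.0046i)  (+0.0547+0.0750i)·(-0.0078-0.0157i)
Y_4^0(R⁻¹ n̂) = -0.282413-0.000000i

Re=-0.2824 Im=0.0000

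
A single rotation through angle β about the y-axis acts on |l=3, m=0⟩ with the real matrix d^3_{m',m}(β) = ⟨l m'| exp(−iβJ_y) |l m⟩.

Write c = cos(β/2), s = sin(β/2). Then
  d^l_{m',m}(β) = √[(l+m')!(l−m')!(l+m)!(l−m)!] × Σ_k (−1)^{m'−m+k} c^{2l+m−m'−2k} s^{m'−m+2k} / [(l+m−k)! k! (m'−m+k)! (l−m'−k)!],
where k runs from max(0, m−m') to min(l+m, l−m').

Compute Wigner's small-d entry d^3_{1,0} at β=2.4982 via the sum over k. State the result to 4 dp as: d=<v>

d=-0.5716

d^3_{1,0}(β=2.4982) via Wigner's sum:
Half-angle: c=0.316176, s=0.948700. N=√(24·2·6·6)=41.569219
k: max(0,(0)−(1))=0 … min(3+(0),3−(1))=2
  k=0: (−1)^1·41.5692/(12)·0.3162^5·0.9487^1 = -0.010384
  k=1: (−1)^2·41.5692/(4)·0.3162^3·0.9487^3 = +0.280471
  k=2: (−1)^3·41.5692/(12)·0.3162^1·0.9487^5 = -0.841716
d^3_{1,0}(2.4982) = -0.010384 +0.280471 -0.841716 = -0.571629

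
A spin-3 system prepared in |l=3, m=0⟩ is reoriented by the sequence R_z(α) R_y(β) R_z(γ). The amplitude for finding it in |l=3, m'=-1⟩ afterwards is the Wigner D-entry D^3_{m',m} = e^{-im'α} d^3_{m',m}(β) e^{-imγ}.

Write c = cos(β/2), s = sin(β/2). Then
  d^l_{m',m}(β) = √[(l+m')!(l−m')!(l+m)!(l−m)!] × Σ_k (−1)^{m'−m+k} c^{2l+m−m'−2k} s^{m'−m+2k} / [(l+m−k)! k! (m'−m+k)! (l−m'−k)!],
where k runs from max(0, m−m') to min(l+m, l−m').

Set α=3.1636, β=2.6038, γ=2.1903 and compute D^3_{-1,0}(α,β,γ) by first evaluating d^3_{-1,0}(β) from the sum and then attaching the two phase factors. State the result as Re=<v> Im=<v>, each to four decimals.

D^3_{-1,0}(3.1636,2.6038,2.1903) = e^{-i·-1·3.1636}·d^3_{-1,0}(2.6038)·e^{-i·0·2.1903}. Compute d first:
Half-angle: c=0.265668, s=0.964065. N=√(2·24·6·6)=41.569219
k∈{1,2,3} keeps every argument non-negative
  k=1: (−1)^0·41.5692/(12)·0.2657^5·0.9641^1 = +0.004420
  k=2: (−1)^1·41.5692/(4)·0.2657^3·0.9641^3 = -0.174601
  k=3: (−1)^2·41.5692/(12)·0.2657^1·0.9641^5 = +0.766408
d^3_{-1,0}(2.6038) = +0.004420 -0.174601 +0.766408 = +0.596227
D = (-0.999758-0.022006i)·(+0.596227)·(+1.000000+0.000000i) = -0.596083-0.013120i

Re=-0.5961 Im=-0.0131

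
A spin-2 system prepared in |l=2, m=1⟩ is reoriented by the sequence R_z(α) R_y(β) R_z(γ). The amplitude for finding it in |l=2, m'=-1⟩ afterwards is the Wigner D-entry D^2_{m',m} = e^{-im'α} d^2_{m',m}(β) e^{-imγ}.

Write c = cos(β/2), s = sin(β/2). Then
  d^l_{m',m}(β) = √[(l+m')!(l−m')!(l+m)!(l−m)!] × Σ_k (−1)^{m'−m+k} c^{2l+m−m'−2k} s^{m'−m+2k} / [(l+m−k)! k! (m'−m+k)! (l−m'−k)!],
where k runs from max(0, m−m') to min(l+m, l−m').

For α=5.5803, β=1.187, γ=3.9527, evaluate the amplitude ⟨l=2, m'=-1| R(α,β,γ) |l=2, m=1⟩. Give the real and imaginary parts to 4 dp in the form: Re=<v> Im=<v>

First d^2_{-1,1}(β=1.187), then the phase factors e^{-i(-1)α} and e^{-i(1)γ}:
Half-angle: c=0.828988, s=0.559266. N=√(1·6·6·1)=6.000000
k∈{2,3} keeps every argument non-negative
  k=2: (−1)^0·6.0000/(2)·0.8290^2·0.5593^2 = +0.644844
  k=3: (−1)^1·6.0000/(6)·0.8290^0·0.5593^4 = -0.097830
d^2_{-1,1}(1.187) = +0.644844 -0.097830 = +0.547014
Attach z-rotation phases: D = e^{-i(-1)(5.5803)}·(+0.547014)·e^{-i(1)(3.9527)} = -0.031056+0.546132i

Re=-0.0311 Im=0.5461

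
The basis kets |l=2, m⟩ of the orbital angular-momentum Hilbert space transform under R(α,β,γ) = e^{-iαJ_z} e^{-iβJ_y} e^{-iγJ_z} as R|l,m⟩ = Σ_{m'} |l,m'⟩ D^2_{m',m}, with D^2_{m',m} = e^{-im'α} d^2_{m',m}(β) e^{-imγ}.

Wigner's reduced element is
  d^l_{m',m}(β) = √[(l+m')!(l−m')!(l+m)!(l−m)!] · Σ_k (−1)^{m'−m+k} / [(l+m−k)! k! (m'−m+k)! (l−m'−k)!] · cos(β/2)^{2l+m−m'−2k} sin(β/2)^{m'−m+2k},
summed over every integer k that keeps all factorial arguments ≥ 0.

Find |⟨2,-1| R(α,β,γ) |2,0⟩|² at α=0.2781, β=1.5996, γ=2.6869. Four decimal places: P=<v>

First d^2_{-1,0}(β=1.5996), then the phase factors e^{-i(-1)α} and e^{-i(0)γ}:
Half-angle: c=0.696850, s=0.717217. N=√(1·6·2·2)=4.898979
k: max(0,(0)−(-1))=1 … min(2+(0),2−(-1))=2
  k=1: (−1)^0·4.8990/(2)·0.6969^3·0.7172^1 = +0.594490
  k=2: (−1)^1·4.8990/(2)·0.6969^1·0.7172^3 = -0.629747
d^2_{-1,0}(1.5996) = +0.594490 -0.629747 = -0.035258
|D^2_{-1,0}|² = |d^2_{-1,0}(β)|² = (-0.035258)² = 0.001243 (the z-rotation phases have unit modulus)

P=0.0012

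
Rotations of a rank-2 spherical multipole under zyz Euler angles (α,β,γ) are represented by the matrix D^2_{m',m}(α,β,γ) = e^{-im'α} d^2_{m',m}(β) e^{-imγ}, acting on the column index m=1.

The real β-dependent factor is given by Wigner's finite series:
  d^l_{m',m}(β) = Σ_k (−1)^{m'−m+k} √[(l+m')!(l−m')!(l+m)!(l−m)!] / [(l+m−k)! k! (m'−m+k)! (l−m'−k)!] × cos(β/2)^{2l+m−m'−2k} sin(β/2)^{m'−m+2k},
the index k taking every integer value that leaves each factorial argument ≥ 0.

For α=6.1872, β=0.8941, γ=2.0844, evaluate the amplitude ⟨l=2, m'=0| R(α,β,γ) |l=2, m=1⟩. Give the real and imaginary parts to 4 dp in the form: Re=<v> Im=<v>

First d^2_{0,1}(β=0.8941), then the phase factors e^{-i(0)α} and e^{-i(1)γ}:
With c≡cos(β/2)=0.901726 and s≡sin(β/2)=0.432307, N=[2·2·6·1]^{1/2}=4.898979
k∈{1,2} keeps every argument non-negative
  k=1: (−1)^0·4.8990/(2)·0.9017^3·0.4323^1 = +0.776412
  k=2: (−1)^1·4.8990/(2)·0.9017^1·0.4323^3 = -0.178455
d^2_{0,1}(0.8941) = +0.776412 -0.178455 = +0.597958
Phases: e^{-i·(0)·6.1872}=+1.000000+0.000000i, e^{-i·(1)·2.0844}=-0.491319-0.870980i ⇒ D=-0.293788-0.520809i

Re=-0.2938 Im=-0.5208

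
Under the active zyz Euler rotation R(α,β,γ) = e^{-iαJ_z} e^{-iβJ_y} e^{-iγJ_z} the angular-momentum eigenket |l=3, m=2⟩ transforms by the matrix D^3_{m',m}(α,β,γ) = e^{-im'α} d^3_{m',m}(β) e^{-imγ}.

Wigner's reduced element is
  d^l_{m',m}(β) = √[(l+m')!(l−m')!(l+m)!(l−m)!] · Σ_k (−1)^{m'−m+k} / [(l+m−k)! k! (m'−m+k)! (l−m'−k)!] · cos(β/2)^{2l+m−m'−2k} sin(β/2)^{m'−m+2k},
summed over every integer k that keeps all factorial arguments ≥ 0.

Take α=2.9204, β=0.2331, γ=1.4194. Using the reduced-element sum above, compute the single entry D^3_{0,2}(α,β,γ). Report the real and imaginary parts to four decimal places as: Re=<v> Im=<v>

D^3_{0,2}(2.9204,0.2331,1.4194) = e^{-i·0·2.9204}·d^3_{0,2}(0.2331)·e^{-i·2·1.4194}. Compute d first:
c=cos(0.2331/2)=0.993216, s=sin(0.2331/2)=0.116286; N=√[6·6·120·1]=65.726707
Admissible k: 2..3 (factorial args all ≥0)
  k=2: (−1)^0·65.7267/(12)·0.9932^4·0.1163^2 = +0.072076
  k=3: (−1)^1·65.7267/(12)·0.9932^2·0.1163^4 = -0.000988
d^3_{0,2}(0.2331) = +0.072076 -0.000988 = +0.071088
Phases: e^{-i·(0)·2.9204}=+1.000000+0.000000i, e^{-i·(2)·1.4194}=-0.954507-0.298187i ⇒ D=-0.067854-0.021198i

Re=-0.0679 Im=-0.0212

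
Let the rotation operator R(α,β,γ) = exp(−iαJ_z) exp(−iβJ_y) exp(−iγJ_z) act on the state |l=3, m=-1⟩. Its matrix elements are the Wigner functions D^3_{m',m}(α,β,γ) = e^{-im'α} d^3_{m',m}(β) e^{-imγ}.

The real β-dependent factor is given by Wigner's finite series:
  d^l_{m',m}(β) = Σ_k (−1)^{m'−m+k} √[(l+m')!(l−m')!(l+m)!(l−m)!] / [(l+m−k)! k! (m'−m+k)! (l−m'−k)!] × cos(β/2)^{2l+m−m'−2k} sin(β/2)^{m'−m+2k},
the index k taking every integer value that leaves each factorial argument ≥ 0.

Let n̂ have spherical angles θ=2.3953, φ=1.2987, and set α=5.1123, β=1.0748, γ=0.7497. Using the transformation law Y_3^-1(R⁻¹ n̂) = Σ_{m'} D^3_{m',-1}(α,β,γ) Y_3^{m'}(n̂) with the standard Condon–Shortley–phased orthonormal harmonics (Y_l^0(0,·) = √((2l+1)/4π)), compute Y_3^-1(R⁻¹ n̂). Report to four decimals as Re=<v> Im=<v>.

Need the full column D^3_{m',-1} for m'=−3..3 at α=5.1123, β=1.0748, γ=0.7497.
cos(β/2)=0.859043, sin(β/2)=0.511904
d^3_{-3,-1}: single k=2 term ⇒ +0.552690;  D = -0.513543-0.204304i
d^3_{-2,-1}: k∈[1..2] ⇒ +0.757290 -0.537824 = +0.219466;  D = -0.004669-0.219416i
d^3_{-1,-1}: k∈[0..2] ⇒ +0.401872 -1.141632 +0.304043 = -0.435716;  D = -0.397637+0.178139i
d^3_{0,-1}: k∈[0..2] ⇒ -0.829569 +0.883735 -0.104604 = -0.050439;  D = -0.036916-0.034370i
d^3_{1,-1}: k∈[0..2] ⇒ +0.856224 -0.405391 +0.017994 = +0.468827;  D = -0.160667+0.440437i
d^3_{2,-1}: k∈[0..1] ⇒ -0.537824 +0.095490 = -0.442334;  D = +0.441778-0.022161i
d^3_{3,-1}: single k=0 term ⇒ +0.196259;  D = -0.085372-0.176718i
Y_3^{m'}(θ=2.3953,φ=1.2987) and Σ D·Y over m':
  (-0.5135-0.2043i)·(-0.0951+0.0894i)  (-0.0047-0.2194i)·(+0.2959+0.1791i)  (-0.3976+0.1781i)·(+0.1000-0.3583i)  (-0.0369-0.0344i)·(+0.0835+0.0000i)  (-0.1607+0.4404i)·(-0.1000-0.3583i)  (+0.4418-0.0222i)·(+0.2959-0.1791i)  (-0.0854-0.1767i)·(+0.0951+0.0894i)
Y_3^-1(R⁻¹ n̂) = +0.434330-0.031415i

Re=0.4343 Im=-0.0314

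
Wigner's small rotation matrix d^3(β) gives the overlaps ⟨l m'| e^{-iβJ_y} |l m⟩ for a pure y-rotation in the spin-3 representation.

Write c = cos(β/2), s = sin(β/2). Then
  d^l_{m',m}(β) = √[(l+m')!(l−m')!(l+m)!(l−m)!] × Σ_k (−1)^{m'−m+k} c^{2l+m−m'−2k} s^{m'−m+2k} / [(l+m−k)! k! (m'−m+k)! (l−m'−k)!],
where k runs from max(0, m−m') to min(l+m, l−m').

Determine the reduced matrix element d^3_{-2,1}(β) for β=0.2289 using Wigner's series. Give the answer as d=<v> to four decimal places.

d=0.0092

d^3_{-2,1}(β=0.2289) via Wigner's sum:
With c≡cos(β/2)=0.993458 and s≡sin(β/2)=0.114200, N=[1·120·24·2]^{1/2}=75.894664
The bounds max(0,m−m')=3 and min(l+m,l−m')=4 give 2 terms
  k=3: (−1)^0·75.8947/(12)·0.9935^3·0.1142^3 = +0.009236
  k=4: (−1)^1·75.8947/(24)·0.9935^1·0.1142^5 = -0.000061
d^3_{-2,1}(0.2289) = +0.009236 -0.000061 = +0.009175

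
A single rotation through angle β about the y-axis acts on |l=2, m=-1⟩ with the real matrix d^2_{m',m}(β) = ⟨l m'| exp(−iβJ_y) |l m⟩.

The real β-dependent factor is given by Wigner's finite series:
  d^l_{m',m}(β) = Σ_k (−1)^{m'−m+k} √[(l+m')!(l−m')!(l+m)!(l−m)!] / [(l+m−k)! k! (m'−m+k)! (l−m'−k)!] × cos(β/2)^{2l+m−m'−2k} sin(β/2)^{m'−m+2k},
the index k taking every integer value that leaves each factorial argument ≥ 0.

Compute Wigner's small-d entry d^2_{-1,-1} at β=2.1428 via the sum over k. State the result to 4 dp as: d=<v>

d=-0.4776

d^2_{-1,-1}(β=2.1428) via Wigner's sum:
With c≡cos(β/2)=0.478896 and s≡sin(β/2)=0.877872, N=[1·6·1·6]^{1/2}=6.000000
k: max(0,(-1)−(-1))=0 … min(2+(-1),2−(-1))=1
  k=0: (−1)^0·6.0000/(6)·0.4789^4·0.8779^0 = +0.052597
  k=1: (−1)^1·6.0000/(2)·0.4789^2·0.8779^2 = -0.530231
d^2_{-1,-1}(2.1428) = +0.052597 -0.530231 = -0.477634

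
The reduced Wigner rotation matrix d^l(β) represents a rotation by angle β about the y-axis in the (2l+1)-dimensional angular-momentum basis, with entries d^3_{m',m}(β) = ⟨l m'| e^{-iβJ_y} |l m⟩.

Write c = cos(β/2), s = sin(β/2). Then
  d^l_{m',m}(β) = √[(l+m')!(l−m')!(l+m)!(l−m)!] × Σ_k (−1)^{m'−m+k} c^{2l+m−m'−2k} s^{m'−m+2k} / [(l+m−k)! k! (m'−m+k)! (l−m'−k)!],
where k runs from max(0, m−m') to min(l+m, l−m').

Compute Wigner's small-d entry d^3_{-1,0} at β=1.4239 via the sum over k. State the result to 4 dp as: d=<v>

d^3_{-1,0}(β=1.4239) via Wigner's sum:
Half-angle: c=0.757089, s=0.653311. N=√(2·24·6·6)=41.569219
Admissible k: 1..3 (factorial args all ≥0)
  k=1: (−1)^0·41.5692/(12)·0.7571^5·0.6533^1 = +0.562920
  k=2: (−1)^1·41.5692/(4)·0.7571^3·0.6533^3 = -1.257517
  k=3: (−1)^2·41.5692/(12)·0.7571^1·0.6533^5 = +0.312132
d^3_{-1,0}(1.4239) = +0.562920 -1.257517 +0.312132 = -0.382465

d=-0.3825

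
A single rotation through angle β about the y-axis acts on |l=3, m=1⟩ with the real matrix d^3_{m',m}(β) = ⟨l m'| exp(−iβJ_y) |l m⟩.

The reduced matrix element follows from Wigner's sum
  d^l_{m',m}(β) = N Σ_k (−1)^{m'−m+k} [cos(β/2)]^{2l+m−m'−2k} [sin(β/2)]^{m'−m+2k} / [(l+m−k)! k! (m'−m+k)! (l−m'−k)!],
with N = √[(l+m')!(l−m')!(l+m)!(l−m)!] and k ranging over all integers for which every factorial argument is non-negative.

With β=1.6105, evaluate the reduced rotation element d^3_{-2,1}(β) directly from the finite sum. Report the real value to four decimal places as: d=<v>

d=0.3618

d^3_{-2,1}(β=1.6105) via Wigner's sum:
c=cos(1.6105/2)=0.692931, s=sin(1.6105/2)=0.721004; N=√[1·120·24·2]=75.894664
k∈{3,4} keeps every argument non-negative
  k=3: (−1)^0·75.8947/(12)·0.6929^3·0.7210^3 = +0.788702
  k=4: (−1)^1·75.8947/(24)·0.6929^1·0.7210^5 = -0.426951
d^3_{-2,1}(1.6105) = +0.788702 -0.426951 = +0.361751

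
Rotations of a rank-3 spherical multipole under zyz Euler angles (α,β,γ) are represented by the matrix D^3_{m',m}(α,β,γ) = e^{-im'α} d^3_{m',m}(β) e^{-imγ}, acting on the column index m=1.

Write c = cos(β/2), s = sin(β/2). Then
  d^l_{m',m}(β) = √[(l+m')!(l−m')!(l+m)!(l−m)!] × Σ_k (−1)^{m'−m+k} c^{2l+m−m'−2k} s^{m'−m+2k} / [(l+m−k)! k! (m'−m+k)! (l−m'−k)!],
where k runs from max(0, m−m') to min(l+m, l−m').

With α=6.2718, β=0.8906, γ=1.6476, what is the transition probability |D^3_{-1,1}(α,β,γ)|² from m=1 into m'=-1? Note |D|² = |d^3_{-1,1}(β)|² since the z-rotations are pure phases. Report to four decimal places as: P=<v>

P=0.2710

D^3_{-1,1}(6.2718,0.8906,1.6476) = e^{-i·-1·6.2718}·d^3_{-1,1}(0.8906)·e^{-i·1·1.6476}. Compute d first:
c=cos(0.8906/2)=0.902481, s=sin(0.8906/2)=0.430729; N=√[2·24·24·2]=48.000000
Admissible k: 2..4 (factorial args all ≥0)
  k=2: (−1)^0·48.0000/(8)·0.9025^4·0.4307^2 = +0.738434
  k=3: (−1)^1·48.0000/(6)·0.9025^2·0.4307^4 = -0.224275
  k=4: (−1)^2·48.0000/(48)·0.9025^0·0.4307^6 = +0.006386
d^3_{-1,1}(0.8906) = +0.738434 -0.224275 +0.006386 = +0.520545
|D^3_{-1,1}|² = |d^3_{-1,1}(β)|² = (+0.520545)² = 0.270967 (the z-rotation phases have unit modulus)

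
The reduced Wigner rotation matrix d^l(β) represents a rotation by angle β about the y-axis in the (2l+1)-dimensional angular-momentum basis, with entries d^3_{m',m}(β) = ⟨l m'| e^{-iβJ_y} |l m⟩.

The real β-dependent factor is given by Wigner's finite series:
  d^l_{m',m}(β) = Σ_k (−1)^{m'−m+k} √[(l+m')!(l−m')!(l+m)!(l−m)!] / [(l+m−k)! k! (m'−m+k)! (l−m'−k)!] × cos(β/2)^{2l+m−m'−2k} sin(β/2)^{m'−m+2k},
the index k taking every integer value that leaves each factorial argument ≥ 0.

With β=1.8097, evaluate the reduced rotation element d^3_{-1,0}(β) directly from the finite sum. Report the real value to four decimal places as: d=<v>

d=-0.3029

d^3_{-1,0}(β=1.8097) via Wigner's sum:
With c≡cos(β/2)=0.617804 and s≡sin(β/2)=0.786332, N=[2·24·6·6]^{1/2}=41.569219
k∈{1,2,3} keeps every argument non-negative
  k=1: (−1)^0·41.5692/(12)·0.6178^5·0.7863^1 = +0.245160
  k=2: (−1)^1·41.5692/(4)·0.6178^3·0.7863^3 = -1.191466
  k=3: (−1)^2·41.5692/(12)·0.6178^1·0.7863^5 = +0.643387
d^3_{-1,0}(1.8097) = +0.245160 -1.191466 +0.643387 = -0.302920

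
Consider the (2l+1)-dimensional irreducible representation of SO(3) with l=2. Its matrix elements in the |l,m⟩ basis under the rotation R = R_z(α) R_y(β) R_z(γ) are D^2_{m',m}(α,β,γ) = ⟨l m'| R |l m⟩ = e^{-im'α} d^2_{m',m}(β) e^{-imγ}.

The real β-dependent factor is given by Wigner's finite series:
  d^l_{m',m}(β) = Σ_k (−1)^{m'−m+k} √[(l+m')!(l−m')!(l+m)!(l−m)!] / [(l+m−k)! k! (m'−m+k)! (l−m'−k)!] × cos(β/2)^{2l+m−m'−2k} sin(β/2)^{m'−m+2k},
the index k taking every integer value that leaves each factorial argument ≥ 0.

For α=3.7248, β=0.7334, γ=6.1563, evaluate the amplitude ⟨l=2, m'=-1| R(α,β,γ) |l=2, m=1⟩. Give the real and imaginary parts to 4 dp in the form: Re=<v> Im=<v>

Split into d^2_{-1,1}(β=0.7334) × two z-phases.
c=cos(0.7334/2)=0.933516, s=sin(0.7334/2)=0.358537; N=√[1·6·6·1]=6.000000
Admissible k: 2..3 (factorial args all ≥0)
  k=2: (−1)^0·6.0000/(2)·0.9335^2·0.3585^2 = +0.336072
  k=3: (−1)^1·6.0000/(6)·0.9335^0·0.3585^4 = -0.016525
d^2_{-1,1}(0.7334) = +0.336072 -0.016525 = +0.319547
Phases: e^{-i·(-1)·3.7248}=-0.834701-0.550704i, e^{-i·(1)·6.1563}=+0.991961+0.126545i ⇒ D=-0.242313-0.208314i

Re=-0.2423 Im=-0.2083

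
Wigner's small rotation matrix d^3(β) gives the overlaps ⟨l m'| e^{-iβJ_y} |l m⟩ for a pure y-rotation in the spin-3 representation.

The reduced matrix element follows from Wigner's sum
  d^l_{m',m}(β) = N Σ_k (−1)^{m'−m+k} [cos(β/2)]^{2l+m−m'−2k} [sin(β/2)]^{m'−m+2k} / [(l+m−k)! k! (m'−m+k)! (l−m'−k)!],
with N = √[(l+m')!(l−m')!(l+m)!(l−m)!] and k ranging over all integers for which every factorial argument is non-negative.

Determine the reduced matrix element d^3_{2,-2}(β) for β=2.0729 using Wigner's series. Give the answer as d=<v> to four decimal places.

d=0.3051

d^3_{2,-2}(β=2.0729) via Wigner's sum:
Half-angle: c=0.509279, s=0.860602. N=√(120·1·1·120)=120.000000
k∈{0,1} keeps every argument non-negative
  k=0: (−1)^4·120.0000/(24)·0.5093^2·0.8606^4 = +0.711360
  k=1: (−1)^5·120.0000/(120)·0.5093^0·0.8606^6 = -0.406269
d^3_{2,-2}(2.0729) = +0.711360 -0.406269 = +0.305092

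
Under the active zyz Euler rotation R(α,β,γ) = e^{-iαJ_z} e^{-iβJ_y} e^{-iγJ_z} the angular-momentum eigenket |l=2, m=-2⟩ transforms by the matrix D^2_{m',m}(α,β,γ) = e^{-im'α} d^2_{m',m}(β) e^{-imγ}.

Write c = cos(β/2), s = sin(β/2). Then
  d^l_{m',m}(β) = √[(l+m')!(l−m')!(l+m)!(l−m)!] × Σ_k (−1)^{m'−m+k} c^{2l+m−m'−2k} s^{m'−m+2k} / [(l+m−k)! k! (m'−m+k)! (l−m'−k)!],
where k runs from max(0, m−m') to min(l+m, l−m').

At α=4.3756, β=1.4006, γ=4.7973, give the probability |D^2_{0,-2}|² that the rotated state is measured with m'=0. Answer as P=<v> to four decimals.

Split into d^2_{0,-2}(β=1.4006) × two z-phases.
c=cos(1.4006/2)=0.764649, s=sin(1.4006/2)=0.644447; N=√[2·2·1·24]=9.797959
The bounds max(0,m−m')=0 and min(l+m,l−m')=0 give 1 term
  k=0: (−1)^2·9.7980/(4)·0.7646^2·0.6444^2 = +0.594805
d^2_{0,-2}(1.4006) = +0.594805
|D^2_{0,-2}|² = |d^2_{0,-2}(β)|² = (+0.594805)² = 0.353792 (the z-rotation phases have unit modulus)

P=0.3538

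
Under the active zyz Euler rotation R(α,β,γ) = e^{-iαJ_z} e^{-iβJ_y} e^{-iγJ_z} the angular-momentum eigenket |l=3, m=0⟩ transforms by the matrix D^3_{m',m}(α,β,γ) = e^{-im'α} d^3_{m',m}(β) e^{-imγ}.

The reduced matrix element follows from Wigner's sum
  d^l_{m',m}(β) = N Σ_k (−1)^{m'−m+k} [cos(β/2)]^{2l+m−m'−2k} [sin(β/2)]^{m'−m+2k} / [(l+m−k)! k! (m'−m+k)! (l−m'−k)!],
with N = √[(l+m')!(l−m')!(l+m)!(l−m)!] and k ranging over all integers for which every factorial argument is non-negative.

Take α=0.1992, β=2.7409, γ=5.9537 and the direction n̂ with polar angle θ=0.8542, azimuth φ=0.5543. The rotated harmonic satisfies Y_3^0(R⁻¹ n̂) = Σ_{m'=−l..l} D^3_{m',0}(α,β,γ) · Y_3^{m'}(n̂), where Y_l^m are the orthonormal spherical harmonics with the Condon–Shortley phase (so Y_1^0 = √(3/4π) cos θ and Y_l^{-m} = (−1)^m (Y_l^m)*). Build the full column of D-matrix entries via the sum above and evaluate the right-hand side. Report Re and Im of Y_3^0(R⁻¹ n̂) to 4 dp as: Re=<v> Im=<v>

Re=0.3019 Im=0.0000

Need the full column D^3_{m',0} for m'=−3..3 at α=0.1992, β=2.7409, γ=5.9537.
cos(β/2)=0.199009, sin(β/2)=0.979998
d^3_{-3,0}: single k=3 term ⇒ +0.033175;  D = +0.027425+0.018666i
d^3_{-2,0}: k∈[2..3] ⇒ +0.008251 -0.200081 = -0.191830;  D = -0.176806-0.074419i
d^3_{-1,0}: k∈[1..3] ⇒ +0.001060 -0.077091 +0.623144 = +0.547112;  D = +0.536293+0.108265i
d^3_{0,0}: k∈[0..3] ⇒ +0.000062 -0.013558 +0.328766 -0.885830 = -0.570559;  D = -0.570559+0.000000i
d^3_{1,0}: k∈[0..2] ⇒ -0.001060 +0.077091 -0.623144 = -0.547112;  D = -0.536293+0.108265i
d^3_{2,0}: k∈[0..1] ⇒ +0.008251 -0.200081 = -0.191830;  D = -0.176806+0.074419i
d^3_{3,0}: single k=0 term ⇒ -0.033175;  D = -0.027425+0.018666i
Y_3^{m'}(θ=0.8542,φ=0.5543) and Σ D·Y over m':
  (+0.0274+0.0187i)·(-0.0165-0.1781i)  (-0.1768-0.0744i)·(+0.1702-0.3416i)  (+0.5363+0.1083i)·(+0.2398-0.1484i)  (-0.5706+0.0000i)·(-0.2066+0.0000i)  (-0.5363+0.1083i)·(-0.2398-0.1484i)  (-0.1768+0.0744i)·(+0.1702+0.3416i)  (-0.0274+0.0187i)·(+0.0165-0.1781i)
Y_3^0(R⁻¹ n̂) = +0.301892-0.000000i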